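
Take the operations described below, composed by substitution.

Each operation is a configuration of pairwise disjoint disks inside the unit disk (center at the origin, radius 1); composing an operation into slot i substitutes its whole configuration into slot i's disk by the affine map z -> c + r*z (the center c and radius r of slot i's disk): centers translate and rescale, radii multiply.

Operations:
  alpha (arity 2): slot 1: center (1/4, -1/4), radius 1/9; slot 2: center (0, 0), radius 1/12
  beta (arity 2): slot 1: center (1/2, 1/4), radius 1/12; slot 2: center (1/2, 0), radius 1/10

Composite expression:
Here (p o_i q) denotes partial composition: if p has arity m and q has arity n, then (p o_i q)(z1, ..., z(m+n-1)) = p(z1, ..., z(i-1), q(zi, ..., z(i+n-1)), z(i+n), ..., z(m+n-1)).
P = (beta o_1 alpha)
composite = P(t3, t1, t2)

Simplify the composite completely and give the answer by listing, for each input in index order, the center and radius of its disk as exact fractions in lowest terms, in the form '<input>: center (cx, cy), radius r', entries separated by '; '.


Each t-disk chains the slot maps above it in beta; radii multiply.
for t3, the 2-step affine chain lands on center (25/48, 11/48), radius 1/108
for t1, the 2-step affine chain lands on center (1/2, 1/4), radius 1/144
for t2, the 1-step affine chain lands on center (1/2, 0), radius 1/10

t1: center (1/2, 1/4), radius 1/144; t2: center (1/2, 0), radius 1/10; t3: center (25/48, 11/48), radius 1/108


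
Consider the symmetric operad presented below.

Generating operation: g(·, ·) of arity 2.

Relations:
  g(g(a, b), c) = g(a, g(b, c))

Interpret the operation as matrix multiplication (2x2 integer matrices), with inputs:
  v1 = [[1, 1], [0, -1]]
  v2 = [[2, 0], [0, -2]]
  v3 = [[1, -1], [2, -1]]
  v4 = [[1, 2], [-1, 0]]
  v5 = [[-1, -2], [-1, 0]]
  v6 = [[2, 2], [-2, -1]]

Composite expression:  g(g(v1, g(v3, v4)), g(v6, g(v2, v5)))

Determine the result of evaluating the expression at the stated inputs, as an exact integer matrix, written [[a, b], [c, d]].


[[12, 8], [-8, -8]]

g(v3, v4) = [[2, 2], [3, 4]]
g(v1, g(v3, v4)) = [[5, 6], [-3, -4]]
g(v2, v5) = [[-2, -4], [2, 0]]
g(v6, g(v2, v5)) = [[0, -8], [2, 8]]
g(g(v1, g(v3, v4)), g(v6, g(v2, v5))) = [[12, 8], [-8, -8]]


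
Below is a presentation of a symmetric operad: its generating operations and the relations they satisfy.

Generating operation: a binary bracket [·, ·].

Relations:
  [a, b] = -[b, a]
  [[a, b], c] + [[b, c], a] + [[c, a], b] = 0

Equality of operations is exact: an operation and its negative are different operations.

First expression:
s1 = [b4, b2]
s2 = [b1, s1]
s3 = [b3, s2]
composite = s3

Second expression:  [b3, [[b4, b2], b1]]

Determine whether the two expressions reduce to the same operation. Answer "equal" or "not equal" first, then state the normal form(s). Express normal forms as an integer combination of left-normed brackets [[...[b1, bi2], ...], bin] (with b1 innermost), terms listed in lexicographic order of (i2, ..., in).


not equal — first [[[b1, b2], b4], b3] - [[[b1, b4], b2], b3], second -[[[b1, b2], b4], b3] + [[[b1, b4], b2], b3]


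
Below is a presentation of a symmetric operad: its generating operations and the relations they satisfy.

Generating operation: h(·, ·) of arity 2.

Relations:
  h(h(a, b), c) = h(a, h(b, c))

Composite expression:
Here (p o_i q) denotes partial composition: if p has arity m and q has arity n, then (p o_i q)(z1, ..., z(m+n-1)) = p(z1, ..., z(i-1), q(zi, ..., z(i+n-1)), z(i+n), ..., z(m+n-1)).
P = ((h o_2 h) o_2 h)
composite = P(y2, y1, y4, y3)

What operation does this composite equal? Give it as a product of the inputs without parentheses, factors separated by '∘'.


y2 ∘ y1 ∘ y4 ∘ y3


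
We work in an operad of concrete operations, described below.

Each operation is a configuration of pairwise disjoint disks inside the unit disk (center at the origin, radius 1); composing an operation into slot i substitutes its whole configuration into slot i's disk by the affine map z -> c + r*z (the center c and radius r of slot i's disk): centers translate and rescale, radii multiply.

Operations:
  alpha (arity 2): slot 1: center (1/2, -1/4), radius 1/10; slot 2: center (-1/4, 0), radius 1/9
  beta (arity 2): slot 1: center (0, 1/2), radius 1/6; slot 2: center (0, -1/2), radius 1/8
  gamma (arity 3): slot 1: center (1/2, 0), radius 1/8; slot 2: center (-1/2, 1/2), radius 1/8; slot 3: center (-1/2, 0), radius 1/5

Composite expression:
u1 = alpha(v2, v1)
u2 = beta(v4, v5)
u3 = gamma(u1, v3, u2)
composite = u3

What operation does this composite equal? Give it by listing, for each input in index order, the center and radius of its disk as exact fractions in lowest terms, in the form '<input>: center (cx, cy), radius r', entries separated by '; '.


Below gamma, radii multiply path by path; the v-disk centers shift.
input v2: applying the 2 nested substitutions gives center (9/16, -1/32), radius 1/80
input v1: applying the 2 nested substitutions gives center (15/32, 0), radius 1/72
input v3: applying the 1 nested substitution gives center (-1/2, 1/2), radius 1/8
input v4: applying the 2 nested substitutions gives center (-1/2, 1/10), radius 1/30
input v5: applying the 2 nested substitutions gives center (-1/2, -1/10), radius 1/40

v1: center (15/32, 0), radius 1/72; v2: center (9/16, -1/32), radius 1/80; v3: center (-1/2, 1/2), radius 1/8; v4: center (-1/2, 1/10), radius 1/30; v5: center (-1/2, -1/10), radius 1/40


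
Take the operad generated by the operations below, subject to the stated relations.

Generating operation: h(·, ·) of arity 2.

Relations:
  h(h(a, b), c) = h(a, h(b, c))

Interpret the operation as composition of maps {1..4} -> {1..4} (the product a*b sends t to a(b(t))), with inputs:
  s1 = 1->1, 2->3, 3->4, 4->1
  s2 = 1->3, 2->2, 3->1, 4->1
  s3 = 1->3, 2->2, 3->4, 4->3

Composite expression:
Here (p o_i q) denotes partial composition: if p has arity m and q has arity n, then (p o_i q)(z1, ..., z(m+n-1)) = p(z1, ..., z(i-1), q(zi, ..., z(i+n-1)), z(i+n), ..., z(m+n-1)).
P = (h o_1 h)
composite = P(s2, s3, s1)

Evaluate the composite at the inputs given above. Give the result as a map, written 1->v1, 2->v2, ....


1->1, 2->1, 3->1, 4->1


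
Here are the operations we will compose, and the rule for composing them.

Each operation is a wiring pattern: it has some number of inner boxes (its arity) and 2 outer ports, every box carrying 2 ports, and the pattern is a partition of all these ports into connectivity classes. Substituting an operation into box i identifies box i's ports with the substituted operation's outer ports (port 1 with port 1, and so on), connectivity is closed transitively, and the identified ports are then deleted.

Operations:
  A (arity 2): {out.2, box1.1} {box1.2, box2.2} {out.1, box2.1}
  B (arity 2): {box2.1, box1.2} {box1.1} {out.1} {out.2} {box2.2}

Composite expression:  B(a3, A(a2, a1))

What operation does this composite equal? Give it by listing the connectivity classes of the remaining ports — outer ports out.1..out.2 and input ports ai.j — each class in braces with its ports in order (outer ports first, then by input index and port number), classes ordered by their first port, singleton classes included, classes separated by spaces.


Substituting into B glues patterns; closure does the rest.
composing A on (a2, a1), with out.j its own outer ports: {out.1, a1.1} {out.2, a2.1} {a1.2, a2.2}
composing B on (a3, a2, a1), with out.j its own outer ports: {out.1} {out.2} {a1.1, a3.2} {a1.2, a2.2} {a2.1} {a3.1}

{out.1} {out.2} {a1.1, a3.2} {a1.2, a2.2} {a2.1} {a3.1}


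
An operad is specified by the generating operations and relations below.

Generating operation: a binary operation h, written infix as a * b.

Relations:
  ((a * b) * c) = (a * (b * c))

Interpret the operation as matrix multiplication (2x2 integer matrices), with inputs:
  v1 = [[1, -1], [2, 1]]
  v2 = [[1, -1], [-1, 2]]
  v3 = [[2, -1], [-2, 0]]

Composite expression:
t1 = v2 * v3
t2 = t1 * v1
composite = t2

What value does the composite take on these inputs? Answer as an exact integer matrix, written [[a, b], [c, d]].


[[2, -5], [-4, 7]]

(v2 * v3) = [[4, -1], [-6, 1]]
((v2 * v3) * v1) = [[2, -5], [-4, 7]]


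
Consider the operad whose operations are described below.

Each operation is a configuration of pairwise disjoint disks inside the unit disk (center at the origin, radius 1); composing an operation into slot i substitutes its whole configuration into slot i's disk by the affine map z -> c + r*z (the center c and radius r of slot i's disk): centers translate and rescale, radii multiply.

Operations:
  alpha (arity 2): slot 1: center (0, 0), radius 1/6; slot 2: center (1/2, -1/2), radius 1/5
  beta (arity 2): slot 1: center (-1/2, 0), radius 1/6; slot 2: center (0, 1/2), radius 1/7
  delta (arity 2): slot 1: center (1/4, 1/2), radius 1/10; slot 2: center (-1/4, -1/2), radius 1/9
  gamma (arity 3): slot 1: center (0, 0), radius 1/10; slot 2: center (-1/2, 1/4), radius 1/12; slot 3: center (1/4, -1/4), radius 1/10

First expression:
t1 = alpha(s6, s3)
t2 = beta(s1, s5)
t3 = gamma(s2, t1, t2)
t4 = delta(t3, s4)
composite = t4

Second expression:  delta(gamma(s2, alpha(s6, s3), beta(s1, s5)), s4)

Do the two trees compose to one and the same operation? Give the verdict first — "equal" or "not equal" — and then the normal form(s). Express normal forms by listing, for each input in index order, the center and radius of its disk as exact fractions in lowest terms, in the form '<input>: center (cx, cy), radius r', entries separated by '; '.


equal; the common form is s1: center (27/100, 19/40), radius 1/600; s2: center (1/4, 1/2), radius 1/100; s3: center (49/240, 25/48), radius 1/600; s4: center (-1/4, -1/2), radius 1/9; s5: center (11/40, 12/25), radius 1/700; s6: center (1/5, 21/40), radius 1/720

The first composite normalizes to s1: center (27/100, 19/40), radius 1/600; s2: center (1/4, 1/2), radius 1/100; s3: center (49/240, 25/48), radius 1/600; s4: center (-1/4, -1/2), radius 1/9; s5: center (11/40, 12/25), radius 1/700; s6: center (1/5, 21/40), radius 1/720
The second composite normalizes to s1: center (27/100, 19/40), radius 1/600; s2: center (1/4, 1/2), radius 1/100; s3: center (49/240, 25/48), radius 1/600; s4: center (-1/4, -1/2), radius 1/9; s5: center (11/40, 12/25), radius 1/700; s6: center (1/5, 21/40), radius 1/720
One common form — equal.


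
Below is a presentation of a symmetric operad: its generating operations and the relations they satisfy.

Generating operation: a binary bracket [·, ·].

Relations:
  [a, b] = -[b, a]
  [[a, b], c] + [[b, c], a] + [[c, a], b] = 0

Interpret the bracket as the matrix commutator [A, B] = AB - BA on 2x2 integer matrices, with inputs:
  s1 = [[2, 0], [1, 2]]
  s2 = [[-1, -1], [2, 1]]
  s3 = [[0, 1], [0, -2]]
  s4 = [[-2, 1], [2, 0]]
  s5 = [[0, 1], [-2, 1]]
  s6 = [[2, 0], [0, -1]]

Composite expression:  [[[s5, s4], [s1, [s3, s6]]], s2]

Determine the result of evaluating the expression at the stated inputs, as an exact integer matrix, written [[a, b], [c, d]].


[[24, -12], [-72, -24]]

[s5, s4] = [[4, 1], [6, -4]]
[s3, s6] = [[0, -3], [0, 0]]
[s1, [s3, s6]] = [[3, 0], [0, -3]]
[[s5, s4], [s1, [s3, s6]]] = [[0, -6], [36, 0]]
[[[s5, s4], [s1, [s3, s6]]], s2] = [[24, -12], [-72, -24]]


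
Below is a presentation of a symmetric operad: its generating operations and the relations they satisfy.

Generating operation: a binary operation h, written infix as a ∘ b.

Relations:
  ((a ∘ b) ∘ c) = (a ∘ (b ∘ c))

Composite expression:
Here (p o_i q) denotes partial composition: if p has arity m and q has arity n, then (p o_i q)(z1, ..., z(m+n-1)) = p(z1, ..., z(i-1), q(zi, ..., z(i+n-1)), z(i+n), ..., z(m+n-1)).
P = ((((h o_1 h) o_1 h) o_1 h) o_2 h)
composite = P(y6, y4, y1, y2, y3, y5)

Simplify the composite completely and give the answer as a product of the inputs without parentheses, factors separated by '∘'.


y6 ∘ y4 ∘ y1 ∘ y2 ∘ y3 ∘ y5

The h-tree's shape is irrelevant; the y-reading-order decides.
(y4 ∘ y1) unparenthesizes to y4 ∘ y1
(y6 ∘ (y4 ∘ y1)) unparenthesizes to y6 ∘ y4 ∘ y1
((y6 ∘ (y4 ∘ y1)) ∘ y2) unparenthesizes to y6 ∘ y4 ∘ y1 ∘ y2
(((y6 ∘ (y4 ∘ y1)) ∘ y2) ∘ y3) unparenthesizes to y6 ∘ y4 ∘ y1 ∘ y2 ∘ y3
((((y6 ∘ (y4 ∘ y1)) ∘ y2) ∘ y3) ∘ y5) unparenthesizes to y6 ∘ y4 ∘ y1 ∘ y2 ∘ y3 ∘ y5


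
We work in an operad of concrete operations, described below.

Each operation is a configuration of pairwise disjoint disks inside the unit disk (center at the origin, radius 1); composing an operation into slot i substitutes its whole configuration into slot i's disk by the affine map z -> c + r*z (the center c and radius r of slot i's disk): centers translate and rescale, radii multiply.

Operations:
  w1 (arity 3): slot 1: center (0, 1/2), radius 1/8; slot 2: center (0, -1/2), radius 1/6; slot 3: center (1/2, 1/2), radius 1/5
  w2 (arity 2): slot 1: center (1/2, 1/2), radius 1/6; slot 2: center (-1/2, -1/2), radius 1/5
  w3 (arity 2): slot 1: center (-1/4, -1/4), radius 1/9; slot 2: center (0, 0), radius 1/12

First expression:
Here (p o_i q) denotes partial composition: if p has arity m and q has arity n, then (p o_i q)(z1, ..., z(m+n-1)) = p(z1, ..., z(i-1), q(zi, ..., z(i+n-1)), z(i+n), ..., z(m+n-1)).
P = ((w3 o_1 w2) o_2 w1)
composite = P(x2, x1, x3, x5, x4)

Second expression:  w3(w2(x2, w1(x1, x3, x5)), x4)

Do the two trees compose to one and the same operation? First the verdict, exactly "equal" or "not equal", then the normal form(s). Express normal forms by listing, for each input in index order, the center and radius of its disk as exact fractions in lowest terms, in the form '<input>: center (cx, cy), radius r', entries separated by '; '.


The first expression, normalized: x1: center (-11/36, -53/180), radius 1/360; x2: center (-7/36, -7/36), radius 1/54; x3: center (-11/36, -19/60), radius 1/270; x4: center (0, 0), radius 1/12; x5: center (-53/180, -53/180), radius 1/225
The second expression, normalized: x1: center (-11/36, -53/180), radius 1/360; x2: center (-7/36, -7/36), radius 1/54; x3: center (-11/36, -19/60), radius 1/270; x4: center (0, 0), radius 1/12; x5: center (-53/180, -53/180), radius 1/225
Identical normal forms: equal.

equal: each reduces to x1: center (-11/36, -53/180), radius 1/360; x2: center (-7/36, -7/36), radius 1/54; x3: center (-11/36, -19/60), radius 1/270; x4: center (0, 0), radius 1/12; x5: center (-53/180, -53/180), radius 1/225


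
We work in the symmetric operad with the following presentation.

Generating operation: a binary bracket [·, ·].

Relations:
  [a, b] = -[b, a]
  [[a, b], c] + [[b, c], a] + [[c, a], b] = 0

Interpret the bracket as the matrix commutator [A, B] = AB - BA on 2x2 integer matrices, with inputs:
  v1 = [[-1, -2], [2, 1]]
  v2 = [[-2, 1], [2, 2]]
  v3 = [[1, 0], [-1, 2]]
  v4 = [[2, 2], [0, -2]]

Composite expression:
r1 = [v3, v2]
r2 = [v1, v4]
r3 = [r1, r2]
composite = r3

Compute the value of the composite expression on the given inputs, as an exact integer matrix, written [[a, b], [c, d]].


[[-32, 0], [-64, 32]]

[v3, v2] = [[1, -1], [6, -1]]
[v1, v4] = [[-4, 4], [8, 4]]
[[v3, v2], [v1, v4]] = [[-32, 0], [-64, 32]]


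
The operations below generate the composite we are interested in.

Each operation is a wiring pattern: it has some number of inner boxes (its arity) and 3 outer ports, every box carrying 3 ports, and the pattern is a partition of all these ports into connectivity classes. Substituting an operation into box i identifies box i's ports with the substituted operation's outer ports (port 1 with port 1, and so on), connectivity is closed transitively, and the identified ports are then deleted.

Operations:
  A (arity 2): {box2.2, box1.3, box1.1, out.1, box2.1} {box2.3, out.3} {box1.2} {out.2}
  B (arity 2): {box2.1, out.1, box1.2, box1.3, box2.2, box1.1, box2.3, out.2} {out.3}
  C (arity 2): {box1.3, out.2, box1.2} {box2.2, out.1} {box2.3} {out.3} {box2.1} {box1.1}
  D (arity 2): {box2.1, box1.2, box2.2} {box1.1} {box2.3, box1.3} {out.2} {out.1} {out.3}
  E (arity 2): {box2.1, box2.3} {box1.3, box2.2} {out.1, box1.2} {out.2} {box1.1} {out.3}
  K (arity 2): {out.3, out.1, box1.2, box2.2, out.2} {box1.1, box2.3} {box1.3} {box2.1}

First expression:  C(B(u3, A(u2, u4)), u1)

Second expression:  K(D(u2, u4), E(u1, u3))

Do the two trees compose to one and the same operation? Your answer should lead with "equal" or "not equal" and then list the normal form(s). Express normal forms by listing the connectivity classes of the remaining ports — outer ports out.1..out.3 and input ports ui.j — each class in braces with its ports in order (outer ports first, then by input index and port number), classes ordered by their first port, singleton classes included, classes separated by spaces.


not equal; first: {out.1, u1.2} {out.2, u2.1, u2.3, u3.1, u3.2, u3.3, u4.1, u4.2, u4.3} {out.3} {u1.1} {u1.3} {u2.2}; second: {out.1, out.2, out.3} {u1.1} {u1.2} {u1.3, u3.2} {u2.1} {u2.2, u4.1, u4.2} {u2.3, u4.3} {u3.1, u3.3}

Reducing the first expression gives {out.1, u1.2} {out.2, u2.1, u2.3, u3.1, u3.2, u3.3, u4.1, u4.2, u4.3} {out.3} {u1.1} {u1.3} {u2.2}
Reducing the second expression gives {out.1, out.2, out.3} {u1.1} {u1.2} {u1.3, u3.2} {u2.1} {u2.2, u4.1, u4.2} {u2.3, u4.3} {u3.1, u3.3}
They disagree, so not equal.


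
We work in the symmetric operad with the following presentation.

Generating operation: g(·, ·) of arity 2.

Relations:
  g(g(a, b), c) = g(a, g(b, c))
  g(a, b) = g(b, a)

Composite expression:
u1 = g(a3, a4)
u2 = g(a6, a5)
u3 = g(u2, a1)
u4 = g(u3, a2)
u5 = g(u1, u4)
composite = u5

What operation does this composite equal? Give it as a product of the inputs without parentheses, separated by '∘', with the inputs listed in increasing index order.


a1 ∘ a2 ∘ a3 ∘ a4 ∘ a5 ∘ a6

Key point: g commutes, so take the a-inputs in any fixed order.
g(a3, a4) linearizes to a3 ∘ a4
g(a6, a5) linearizes to a6 ∘ a5
g(g(a6, a5), a1) linearizes to a6 ∘ a5 ∘ a1
g(g(g(a6, a5), a1), a2) linearizes to a6 ∘ a5 ∘ a1 ∘ a2
g(g(a3, a4), g(g(g(a6, a5), a1), a2)) linearizes to a3 ∘ a4 ∘ a6 ∘ a5 ∘ a1 ∘ a2
reordering the factors by index: a1 ∘ a2 ∘ a3 ∘ a4 ∘ a5 ∘ a6


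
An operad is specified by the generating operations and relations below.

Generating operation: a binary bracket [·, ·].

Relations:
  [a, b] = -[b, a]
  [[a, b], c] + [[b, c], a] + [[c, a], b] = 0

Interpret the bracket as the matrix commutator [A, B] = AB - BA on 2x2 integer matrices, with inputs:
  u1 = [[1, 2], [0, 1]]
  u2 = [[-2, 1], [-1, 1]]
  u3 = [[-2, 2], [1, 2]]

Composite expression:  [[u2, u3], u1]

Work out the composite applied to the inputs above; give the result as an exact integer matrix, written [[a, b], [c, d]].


[[-14, 12], [0, 14]]

[u2, u3] = [[3, -2], [7, -3]]
[[u2, u3], u1] = [[-14, 12], [0, 14]]


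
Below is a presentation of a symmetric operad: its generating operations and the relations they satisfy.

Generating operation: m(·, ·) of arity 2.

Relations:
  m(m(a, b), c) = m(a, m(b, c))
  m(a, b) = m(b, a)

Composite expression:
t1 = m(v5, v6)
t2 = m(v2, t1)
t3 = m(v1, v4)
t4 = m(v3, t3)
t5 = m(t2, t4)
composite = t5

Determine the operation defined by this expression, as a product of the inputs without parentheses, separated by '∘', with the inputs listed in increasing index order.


Any arrangement under m is one operation, so sort the v-inputs.
m(v5, v6) reduces to v5 ∘ v6
m(v2, m(v5, v6)) reduces to v2 ∘ v5 ∘ v6
m(v1, v4) reduces to v1 ∘ v4
m(v3, m(v1, v4)) reduces to v3 ∘ v1 ∘ v4
m(m(v2, m(v5, v6)), m(v3, m(v1, v4))) reduces to v2 ∘ v5 ∘ v6 ∘ v3 ∘ v1 ∘ v4
the factors in increasing index order: v1 ∘ v2 ∘ v3 ∘ v4 ∘ v5 ∘ v6

v1 ∘ v2 ∘ v3 ∘ v4 ∘ v5 ∘ v6


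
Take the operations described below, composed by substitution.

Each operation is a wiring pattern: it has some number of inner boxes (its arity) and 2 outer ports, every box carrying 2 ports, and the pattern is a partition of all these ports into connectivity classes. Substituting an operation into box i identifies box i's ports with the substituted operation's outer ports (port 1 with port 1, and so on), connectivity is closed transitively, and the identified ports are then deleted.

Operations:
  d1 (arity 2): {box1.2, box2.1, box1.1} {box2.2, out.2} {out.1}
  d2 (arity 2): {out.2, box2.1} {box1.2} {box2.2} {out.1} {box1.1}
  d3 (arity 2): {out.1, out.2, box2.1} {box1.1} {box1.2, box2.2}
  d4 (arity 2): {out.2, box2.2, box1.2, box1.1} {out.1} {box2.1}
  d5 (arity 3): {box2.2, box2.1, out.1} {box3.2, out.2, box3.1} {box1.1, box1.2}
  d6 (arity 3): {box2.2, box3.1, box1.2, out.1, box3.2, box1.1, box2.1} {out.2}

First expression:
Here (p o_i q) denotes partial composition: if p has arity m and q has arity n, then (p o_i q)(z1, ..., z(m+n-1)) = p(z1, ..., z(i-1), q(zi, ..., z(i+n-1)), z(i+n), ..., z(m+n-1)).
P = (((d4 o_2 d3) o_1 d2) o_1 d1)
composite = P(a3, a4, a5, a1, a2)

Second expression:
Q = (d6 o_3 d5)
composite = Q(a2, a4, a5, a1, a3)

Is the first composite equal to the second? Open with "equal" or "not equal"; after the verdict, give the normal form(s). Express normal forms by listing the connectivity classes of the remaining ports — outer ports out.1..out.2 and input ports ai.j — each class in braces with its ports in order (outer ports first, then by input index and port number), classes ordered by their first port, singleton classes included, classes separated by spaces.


not equal; first: {out.1} {out.2, a2.1, a5.1} {a1.1} {a1.2, a2.2} {a3.1, a3.2, a4.1} {a4.2} {a5.2}; second: {out.1, a1.1, a1.2, a2.1, a2.2, a3.1, a3.2, a4.1, a4.2} {out.2} {a5.1, a5.2}

The first expression, normalized: {out.1} {out.2, a2.1, a5.1} {a1.1} {a1.2, a2.2} {a3.1, a3.2, a4.1} {a4.2} {a5.2}
The second expression, normalized: {out.1, a1.1, a1.2, a2.1, a2.2, a3.1, a3.2, a4.1, a4.2} {out.2} {a5.1, a5.2}
The forms do not match — not equal.


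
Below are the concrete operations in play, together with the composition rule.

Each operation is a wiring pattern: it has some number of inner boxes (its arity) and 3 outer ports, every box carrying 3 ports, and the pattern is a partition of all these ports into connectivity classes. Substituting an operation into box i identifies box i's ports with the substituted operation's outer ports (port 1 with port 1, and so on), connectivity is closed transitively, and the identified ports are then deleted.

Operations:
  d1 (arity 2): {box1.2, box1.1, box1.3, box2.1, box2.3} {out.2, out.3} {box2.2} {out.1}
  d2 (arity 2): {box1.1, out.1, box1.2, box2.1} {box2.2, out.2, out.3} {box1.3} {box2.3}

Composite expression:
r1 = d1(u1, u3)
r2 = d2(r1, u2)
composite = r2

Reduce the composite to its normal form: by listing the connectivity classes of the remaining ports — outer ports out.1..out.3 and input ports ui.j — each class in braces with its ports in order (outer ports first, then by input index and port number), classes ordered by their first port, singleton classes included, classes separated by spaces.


{out.1, u2.1} {out.2, out.3, u2.2} {u1.1, u1.2, u1.3, u3.1, u3.3} {u2.3} {u3.2}

Substituting into d2 glues patterns; closure does the rest.
d1 over (u1, u3) gives {out.1} {out.2, out.3} {u1.1, u1.2, u1.3, u3.1, u3.3} {u3.2}, out.j being that stage's outer ports
d2 over (u1, u3, u2) gives {out.1, u2.1} {out.2, out.3, u2.2} {u1.1, u1.2, u1.3, u3.1, u3.3} {u2.3} {u3.2}, out.j being that stage's outer ports


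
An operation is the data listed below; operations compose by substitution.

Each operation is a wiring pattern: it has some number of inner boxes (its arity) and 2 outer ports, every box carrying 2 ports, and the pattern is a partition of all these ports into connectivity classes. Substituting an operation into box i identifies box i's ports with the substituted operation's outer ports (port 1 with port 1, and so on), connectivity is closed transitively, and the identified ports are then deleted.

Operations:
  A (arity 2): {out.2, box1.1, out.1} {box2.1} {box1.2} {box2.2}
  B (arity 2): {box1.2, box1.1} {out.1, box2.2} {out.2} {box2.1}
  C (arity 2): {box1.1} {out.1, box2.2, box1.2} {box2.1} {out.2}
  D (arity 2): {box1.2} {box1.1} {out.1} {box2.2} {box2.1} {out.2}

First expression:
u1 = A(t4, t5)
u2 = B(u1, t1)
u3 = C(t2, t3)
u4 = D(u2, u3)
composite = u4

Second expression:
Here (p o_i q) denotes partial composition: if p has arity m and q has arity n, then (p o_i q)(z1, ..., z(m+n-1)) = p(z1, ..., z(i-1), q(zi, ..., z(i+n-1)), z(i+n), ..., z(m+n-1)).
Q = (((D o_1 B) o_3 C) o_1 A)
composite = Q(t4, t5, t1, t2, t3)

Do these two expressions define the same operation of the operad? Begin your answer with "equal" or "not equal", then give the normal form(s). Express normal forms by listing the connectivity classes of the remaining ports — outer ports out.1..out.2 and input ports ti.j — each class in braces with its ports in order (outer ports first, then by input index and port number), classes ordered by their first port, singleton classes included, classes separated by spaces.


equal — both sides give {out.1} {out.2} {t1.1} {t1.2} {t2.1} {t2.2, t3.2} {t3.1} {t4.1} {t4.2} {t5.1} {t5.2}

Normal form of the first expression: {out.1} {out.2} {t1.1} {t1.2} {t2.1} {t2.2, t3.2} {t3.1} {t4.1} {t4.2} {t5.1} {t5.2}
Normal form of the second expression: {out.1} {out.2} {t1.1} {t1.2} {t2.1} {t2.2, t3.2} {t3.1} {t4.1} {t4.2} {t5.1} {t5.2}
The normal forms match — equal.


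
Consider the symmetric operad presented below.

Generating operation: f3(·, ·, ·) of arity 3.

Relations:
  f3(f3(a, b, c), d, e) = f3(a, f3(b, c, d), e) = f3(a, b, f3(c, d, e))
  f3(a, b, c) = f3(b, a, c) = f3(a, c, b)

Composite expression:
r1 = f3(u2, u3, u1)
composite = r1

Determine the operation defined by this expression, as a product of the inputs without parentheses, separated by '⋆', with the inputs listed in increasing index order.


u1 ⋆ u2 ⋆ u3

Shape and order are irrelevant to f3; the u-input set decides.
f3(u2, u3, u1) reduces to u2 ⋆ u3 ⋆ u1
reordering the factors by index: u1 ⋆ u2 ⋆ u3


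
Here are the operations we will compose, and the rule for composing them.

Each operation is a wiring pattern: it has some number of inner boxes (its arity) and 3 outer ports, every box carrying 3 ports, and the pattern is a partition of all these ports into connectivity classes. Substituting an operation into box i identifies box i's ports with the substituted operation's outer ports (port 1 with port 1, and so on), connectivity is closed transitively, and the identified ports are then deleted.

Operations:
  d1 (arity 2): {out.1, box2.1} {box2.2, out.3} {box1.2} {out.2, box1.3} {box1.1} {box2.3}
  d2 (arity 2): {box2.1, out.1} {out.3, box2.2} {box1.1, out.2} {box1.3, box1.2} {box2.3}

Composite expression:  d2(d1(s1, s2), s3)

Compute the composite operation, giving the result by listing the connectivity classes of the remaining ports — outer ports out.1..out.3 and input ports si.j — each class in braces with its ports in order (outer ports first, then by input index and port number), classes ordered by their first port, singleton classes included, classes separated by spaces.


{out.1, s3.1} {out.2, s2.1} {out.3, s3.2} {s1.1} {s1.2} {s1.3, s2.2} {s2.3} {s3.3}

Two ports join when wires chain via d2-identified ports.
after d1, the pattern on (s1, s2) reads {out.1, s2.1} {out.2, s1.3} {out.3, s2.2} {s1.1} {s1.2} {s2.3} (out.j = its outer ports)
after d2, the pattern on (s1, s2, s3) reads {out.1, s3.1} {out.2, s2.1} {out.3, s3.2} {s1.1} {s1.2} {s1.3, s2.2} {s2.3} {s3.3} (out.j = its outer ports)


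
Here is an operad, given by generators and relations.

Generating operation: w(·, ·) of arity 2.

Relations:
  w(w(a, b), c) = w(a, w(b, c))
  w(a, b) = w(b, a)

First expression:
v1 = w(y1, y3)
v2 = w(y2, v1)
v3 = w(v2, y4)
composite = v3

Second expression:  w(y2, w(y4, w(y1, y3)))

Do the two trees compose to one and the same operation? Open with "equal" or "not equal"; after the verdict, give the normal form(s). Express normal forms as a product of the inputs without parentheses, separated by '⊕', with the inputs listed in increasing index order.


equal; both compose to y1 ⊕ y2 ⊕ y3 ⊕ y4

The first expression reduces to y1 ⊕ y2 ⊕ y3 ⊕ y4
The second expression reduces to y1 ⊕ y2 ⊕ y3 ⊕ y4
One common form — equal.


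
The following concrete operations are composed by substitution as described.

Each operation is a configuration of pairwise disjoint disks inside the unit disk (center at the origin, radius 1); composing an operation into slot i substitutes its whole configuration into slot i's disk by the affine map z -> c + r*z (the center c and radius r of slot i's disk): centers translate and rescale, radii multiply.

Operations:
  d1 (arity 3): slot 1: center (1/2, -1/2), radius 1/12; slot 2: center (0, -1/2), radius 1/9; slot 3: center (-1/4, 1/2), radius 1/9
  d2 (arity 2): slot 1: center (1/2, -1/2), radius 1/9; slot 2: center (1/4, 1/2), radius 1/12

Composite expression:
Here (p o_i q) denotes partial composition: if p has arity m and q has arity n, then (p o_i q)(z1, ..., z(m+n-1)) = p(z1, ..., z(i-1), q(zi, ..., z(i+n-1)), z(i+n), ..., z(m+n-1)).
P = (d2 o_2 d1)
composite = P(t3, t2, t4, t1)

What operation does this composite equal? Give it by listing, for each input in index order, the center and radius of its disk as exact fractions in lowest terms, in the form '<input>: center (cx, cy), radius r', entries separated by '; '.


Follow each t-input down from d2: c' goes to c + r*c', radius to r*r'.
t3: after 1 affine step, its disk has center (1/2, -1/2), radius 1/9
t2: after 2 affine steps, its disk has center (7/24, 11/24), radius 1/144
t4: after 2 affine steps, its disk has center (1/4, 11/24), radius 1/108
t1: after 2 affine steps, its disk has center (11/48, 13/24), radius 1/108

t1: center (11/48, 13/24), radius 1/108; t2: center (7/24, 11/24), radius 1/144; t3: center (1/2, -1/2), radius 1/9; t4: center (1/4, 11/24), radius 1/108


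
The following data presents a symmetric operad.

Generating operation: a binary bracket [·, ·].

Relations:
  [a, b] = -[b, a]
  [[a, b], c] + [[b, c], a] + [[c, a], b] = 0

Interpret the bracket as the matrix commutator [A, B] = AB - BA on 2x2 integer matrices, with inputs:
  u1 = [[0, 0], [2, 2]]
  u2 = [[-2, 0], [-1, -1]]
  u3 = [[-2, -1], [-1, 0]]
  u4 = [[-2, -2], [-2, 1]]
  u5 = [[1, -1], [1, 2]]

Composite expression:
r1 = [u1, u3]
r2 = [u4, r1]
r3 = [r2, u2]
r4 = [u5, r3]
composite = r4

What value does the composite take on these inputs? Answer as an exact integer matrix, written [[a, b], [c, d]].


[[-60, -6], [54, 60]]

[u1, u3] = [[2, 2], [-6, -2]]
[u4, [u1, u3]] = [[16, 2], [-26, -16]]
[[u4, [u1, u3]], u2] = [[-2, 2], [58, 2]]
[u5, [[u4, [u1, u3]], u2]] = [[-60, -6], [54, 60]]


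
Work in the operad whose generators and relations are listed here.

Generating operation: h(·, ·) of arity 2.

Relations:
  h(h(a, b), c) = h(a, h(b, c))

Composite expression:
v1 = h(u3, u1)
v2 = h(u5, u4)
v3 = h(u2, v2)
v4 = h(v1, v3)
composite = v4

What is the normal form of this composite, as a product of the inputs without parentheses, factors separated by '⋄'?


u3 ⋄ u1 ⋄ u2 ⋄ u5 ⋄ u4

Key point: h is associative — brackets drop, the u-order remains.
h(u3, u1) linearizes to u3 ⋄ u1
h(u5, u4) linearizes to u5 ⋄ u4
h(u2, h(u5, u4)) linearizes to u2 ⋄ u5 ⋄ u4
h(h(u3, u1), h(u2, h(u5, u4))) linearizes to u3 ⋄ u1 ⋄ u2 ⋄ u5 ⋄ u4


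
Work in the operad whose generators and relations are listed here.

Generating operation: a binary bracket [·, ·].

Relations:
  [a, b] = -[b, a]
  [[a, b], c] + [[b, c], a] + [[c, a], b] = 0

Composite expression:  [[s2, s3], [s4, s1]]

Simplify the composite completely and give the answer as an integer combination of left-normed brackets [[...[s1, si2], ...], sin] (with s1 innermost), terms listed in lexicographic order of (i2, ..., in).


[[[s1, s4], s2], s3] - [[[s1, s4], s3], s2]

Expand each bracket as ab - ba; the s1-initial words give the coefficients.
Composite bracket: [[s2, s3], [s4, s1]]
Applying ab - ba throughout gives 8 signed words (2^3 = 8).
Keep just the words that open with s1:
  the word s1s4s2s3 carries sign +1 and contributes +[[[s1, s4], s2], s3]
  the word s1s4s3s2 carries sign -1 and contributes -[[[s1, s4], s3], s2]


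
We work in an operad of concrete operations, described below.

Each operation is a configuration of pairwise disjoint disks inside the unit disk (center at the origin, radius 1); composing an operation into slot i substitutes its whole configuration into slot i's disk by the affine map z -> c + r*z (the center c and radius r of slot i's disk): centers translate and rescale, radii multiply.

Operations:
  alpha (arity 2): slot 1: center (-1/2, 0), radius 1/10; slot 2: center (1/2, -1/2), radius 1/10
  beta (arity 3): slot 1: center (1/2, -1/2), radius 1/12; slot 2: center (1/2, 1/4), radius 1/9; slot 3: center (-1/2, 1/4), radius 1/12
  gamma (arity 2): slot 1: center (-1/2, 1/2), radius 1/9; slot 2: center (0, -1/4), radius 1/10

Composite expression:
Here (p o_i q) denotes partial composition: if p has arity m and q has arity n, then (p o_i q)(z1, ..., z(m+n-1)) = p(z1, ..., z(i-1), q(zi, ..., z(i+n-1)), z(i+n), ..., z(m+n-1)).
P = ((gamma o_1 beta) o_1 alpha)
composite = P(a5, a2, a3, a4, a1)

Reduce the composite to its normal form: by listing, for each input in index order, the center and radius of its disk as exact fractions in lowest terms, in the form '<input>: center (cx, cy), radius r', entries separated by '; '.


a1: center (0, -1/4), radius 1/10; a2: center (-95/216, 95/216), radius 1/1080; a3: center (-4/9, 19/36), radius 1/81; a4: center (-5/9, 19/36), radius 1/108; a5: center (-97/216, 4/9), radius 1/1080

Nesting under gamma composes maps z -> c + r*z down each a-path.
a5 passes through 3 substitutions, ending at center (-97/216, 4/9), radius 1/1080
a2 passes through 3 substitutions, ending at center (-95/216, 95/216), radius 1/1080
a3 passes through 2 substitutions, ending at center (-4/9, 19/36), radius 1/81
a4 passes through 2 substitutions, ending at center (-5/9, 19/36), radius 1/108
a1 passes through 1 substitution, ending at center (0, -1/4), radius 1/10


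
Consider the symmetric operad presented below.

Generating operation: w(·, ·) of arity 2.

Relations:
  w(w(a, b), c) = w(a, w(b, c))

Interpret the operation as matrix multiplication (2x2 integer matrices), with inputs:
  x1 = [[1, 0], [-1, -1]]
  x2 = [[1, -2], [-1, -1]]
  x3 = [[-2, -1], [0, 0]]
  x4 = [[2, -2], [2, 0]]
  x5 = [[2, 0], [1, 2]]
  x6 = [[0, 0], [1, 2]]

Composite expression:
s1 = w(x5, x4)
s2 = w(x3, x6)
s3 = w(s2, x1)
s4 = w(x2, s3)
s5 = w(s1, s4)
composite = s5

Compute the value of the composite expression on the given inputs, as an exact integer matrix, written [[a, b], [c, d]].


[[8, 16], [8, 16]]


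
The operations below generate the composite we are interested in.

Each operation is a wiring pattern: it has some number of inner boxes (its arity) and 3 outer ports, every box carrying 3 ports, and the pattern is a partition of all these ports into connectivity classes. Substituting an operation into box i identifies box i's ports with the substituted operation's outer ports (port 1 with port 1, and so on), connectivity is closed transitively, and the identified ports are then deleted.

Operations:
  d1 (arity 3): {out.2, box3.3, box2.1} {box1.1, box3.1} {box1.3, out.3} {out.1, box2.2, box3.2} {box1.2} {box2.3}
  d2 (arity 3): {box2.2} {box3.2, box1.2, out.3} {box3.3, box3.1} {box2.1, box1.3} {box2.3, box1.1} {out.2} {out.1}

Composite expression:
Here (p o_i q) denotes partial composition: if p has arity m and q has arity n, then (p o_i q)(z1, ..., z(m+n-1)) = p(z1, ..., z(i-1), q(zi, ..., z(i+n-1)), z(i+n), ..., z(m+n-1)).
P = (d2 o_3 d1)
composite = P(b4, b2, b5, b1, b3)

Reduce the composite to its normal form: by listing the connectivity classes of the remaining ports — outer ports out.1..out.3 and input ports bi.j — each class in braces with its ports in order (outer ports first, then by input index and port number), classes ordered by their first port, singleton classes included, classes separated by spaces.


{out.1} {out.2} {out.3, b1.1, b3.3, b4.2} {b1.2, b3.2, b5.3} {b1.3} {b2.1, b4.3} {b2.2} {b2.3, b4.1} {b3.1, b5.1} {b5.2}

Reachability decides: close wires over d2-identified ports.
the subtree at d1 composes to {out.1, b1.2, b3.2} {out.2, b1.1, b3.3} {out.3, b5.3} {b1.3} {b3.1, b5.1} {b5.2} on (b5, b1, b3); out.j = own outer ports
the subtree at d2 composes to {out.1} {out.2} {out.3, b1.1, b3.3, b4.2} {b1.2, b3.2, b5.3} {b1.3} {b2.1, b4.3} {b2.2} {b2.3, b4.1} {b3.1, b5.1} {b5.2} on (b4, b2, b5, b1, b3); out.j = own outer ports


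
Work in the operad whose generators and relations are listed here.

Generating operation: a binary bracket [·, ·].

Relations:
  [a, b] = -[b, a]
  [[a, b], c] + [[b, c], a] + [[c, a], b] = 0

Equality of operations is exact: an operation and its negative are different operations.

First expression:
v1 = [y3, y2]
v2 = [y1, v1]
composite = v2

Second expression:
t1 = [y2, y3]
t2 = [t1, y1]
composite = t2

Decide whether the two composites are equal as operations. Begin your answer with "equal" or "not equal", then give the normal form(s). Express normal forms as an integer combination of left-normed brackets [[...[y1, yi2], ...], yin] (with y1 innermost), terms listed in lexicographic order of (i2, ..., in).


equal: each reduces to -[[y1, y2], y3] + [[y1, y3], y2]

Normal form of the first expression: -[[y1, y2], y3] + [[y1, y3], y2]
Normal form of the second expression: -[[y1, y2], y3] + [[y1, y3], y2]
One common form — equal.


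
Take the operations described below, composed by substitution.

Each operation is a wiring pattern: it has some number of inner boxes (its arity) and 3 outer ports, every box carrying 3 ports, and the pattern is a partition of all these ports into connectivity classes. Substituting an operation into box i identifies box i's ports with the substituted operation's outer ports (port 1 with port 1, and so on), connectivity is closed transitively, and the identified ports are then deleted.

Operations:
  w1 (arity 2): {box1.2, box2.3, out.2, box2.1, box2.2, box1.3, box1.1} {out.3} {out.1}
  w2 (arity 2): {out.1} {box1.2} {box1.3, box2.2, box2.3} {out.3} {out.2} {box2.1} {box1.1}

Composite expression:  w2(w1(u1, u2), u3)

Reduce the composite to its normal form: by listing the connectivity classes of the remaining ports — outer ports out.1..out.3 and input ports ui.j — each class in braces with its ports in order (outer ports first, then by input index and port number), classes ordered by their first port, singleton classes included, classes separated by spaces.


Connectivity passes through glued w2-boundaries; trace each wire chain.
after w1, the pattern on (u1, u2) reads {out.1} {out.2, u1.1, u1.2, u1.3, u2.1, u2.2, u2.3} {out.3} (out.j = its outer ports)
after w2, the pattern on (u1, u2, u3) reads {out.1} {out.2} {out.3} {u1.1, u1.2, u1.3, u2.1, u2.2, u2.3} {u3.1} {u3.2, u3.3} (out.j = its outer ports)

{out.1} {out.2} {out.3} {u1.1, u1.2, u1.3, u2.1, u2.2, u2.3} {u3.1} {u3.2, u3.3}


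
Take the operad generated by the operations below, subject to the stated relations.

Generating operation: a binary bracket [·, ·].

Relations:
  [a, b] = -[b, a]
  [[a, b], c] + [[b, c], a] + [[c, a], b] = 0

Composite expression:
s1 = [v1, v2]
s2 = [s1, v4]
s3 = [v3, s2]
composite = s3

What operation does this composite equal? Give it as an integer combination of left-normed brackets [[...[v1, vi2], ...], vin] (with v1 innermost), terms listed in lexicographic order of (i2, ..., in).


-[[[v1, v2], v4], v3]

Expand each bracket as ab - ba; the v1-initial words give the coefficients.
Composite bracket: [v3, [[v1, v2], v4]]
Full expansion: 8 signed words from ab - ba (2^3 = 8).
Collect the words opening with v1:
  from v1v2v4v3, sign -1: term -[[[v1, v2], v4], v3]


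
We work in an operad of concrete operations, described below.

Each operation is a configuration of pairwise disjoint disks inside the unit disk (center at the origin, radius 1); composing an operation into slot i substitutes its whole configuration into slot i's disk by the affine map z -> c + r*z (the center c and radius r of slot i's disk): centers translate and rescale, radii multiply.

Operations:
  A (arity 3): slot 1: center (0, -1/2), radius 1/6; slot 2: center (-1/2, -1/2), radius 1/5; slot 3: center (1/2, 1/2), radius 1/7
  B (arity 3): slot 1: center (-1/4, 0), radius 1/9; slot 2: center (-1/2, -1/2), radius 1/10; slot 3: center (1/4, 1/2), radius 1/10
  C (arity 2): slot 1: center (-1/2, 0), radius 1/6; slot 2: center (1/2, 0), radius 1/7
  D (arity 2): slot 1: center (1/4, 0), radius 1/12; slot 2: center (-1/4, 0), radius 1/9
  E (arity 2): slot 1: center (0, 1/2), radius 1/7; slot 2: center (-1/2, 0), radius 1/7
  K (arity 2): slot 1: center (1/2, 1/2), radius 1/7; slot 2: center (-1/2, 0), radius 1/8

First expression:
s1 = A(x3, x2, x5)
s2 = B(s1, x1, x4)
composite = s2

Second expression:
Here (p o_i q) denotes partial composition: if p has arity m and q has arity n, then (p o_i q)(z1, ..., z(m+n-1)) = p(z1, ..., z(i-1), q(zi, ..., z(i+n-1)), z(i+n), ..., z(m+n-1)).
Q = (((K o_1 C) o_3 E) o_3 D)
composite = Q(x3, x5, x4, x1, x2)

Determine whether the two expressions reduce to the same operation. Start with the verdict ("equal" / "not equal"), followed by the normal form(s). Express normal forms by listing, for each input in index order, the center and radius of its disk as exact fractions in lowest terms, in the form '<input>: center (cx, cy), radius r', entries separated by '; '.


not equal — first x1: center (-1/2, -1/2), radius 1/10; x2: center (-11/36, -1/18), radius 1/45; x3: center (-1/4, -1/18), radius 1/54; x4: center (1/4, 1/2), radius 1/10; x5: center (-7/36, 1/18), radius 1/63, second x1: center (-113/224, 1/16), radius 1/504; x2: center (-9/16, 0), radius 1/56; x3: center (3/7, 1/2), radius 1/42; x4: center (-111/224, 1/16), radius 1/672; x5: center (4/7, 1/2), radius 1/49

The first expression, normalized: x1: center (-1/2, -1/2), radius 1/10; x2: center (-11/36, -1/18), radius 1/45; x3: center (-1/4, -1/18), radius 1/54; x4: center (1/4, 1/2), radius 1/10; x5: center (-7/36, 1/18), radius 1/63
The second expression, normalized: x1: center (-113/224, 1/16), radius 1/504; x2: center (-9/16, 0), radius 1/56; x3: center (3/7, 1/2), radius 1/42; x4: center (-111/224, 1/16), radius 1/672; x5: center (4/7, 1/2), radius 1/49
Different reductions; not equal.
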